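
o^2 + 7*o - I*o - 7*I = (o + 7)*(o - I)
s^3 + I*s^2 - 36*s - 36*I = (s - 6)*(s + 6)*(s + I)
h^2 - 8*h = h*(h - 8)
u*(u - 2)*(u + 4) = u^3 + 2*u^2 - 8*u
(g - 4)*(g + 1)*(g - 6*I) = g^3 - 3*g^2 - 6*I*g^2 - 4*g + 18*I*g + 24*I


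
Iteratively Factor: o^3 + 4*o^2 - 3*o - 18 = (o + 3)*(o^2 + o - 6) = (o - 2)*(o + 3)*(o + 3)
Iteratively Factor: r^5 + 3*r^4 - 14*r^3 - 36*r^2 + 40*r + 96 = (r + 4)*(r^4 - r^3 - 10*r^2 + 4*r + 24) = (r + 2)*(r + 4)*(r^3 - 3*r^2 - 4*r + 12) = (r - 2)*(r + 2)*(r + 4)*(r^2 - r - 6) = (r - 3)*(r - 2)*(r + 2)*(r + 4)*(r + 2)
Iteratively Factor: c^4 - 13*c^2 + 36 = (c + 2)*(c^3 - 2*c^2 - 9*c + 18) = (c - 3)*(c + 2)*(c^2 + c - 6) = (c - 3)*(c - 2)*(c + 2)*(c + 3)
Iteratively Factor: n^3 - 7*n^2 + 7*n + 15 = (n - 5)*(n^2 - 2*n - 3) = (n - 5)*(n + 1)*(n - 3)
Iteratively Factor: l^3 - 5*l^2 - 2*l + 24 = (l + 2)*(l^2 - 7*l + 12) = (l - 4)*(l + 2)*(l - 3)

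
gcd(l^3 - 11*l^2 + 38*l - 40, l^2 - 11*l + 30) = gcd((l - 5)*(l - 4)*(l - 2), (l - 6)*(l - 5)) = l - 5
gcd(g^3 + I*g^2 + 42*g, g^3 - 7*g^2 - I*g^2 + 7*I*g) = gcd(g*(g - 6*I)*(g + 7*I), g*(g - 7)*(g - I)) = g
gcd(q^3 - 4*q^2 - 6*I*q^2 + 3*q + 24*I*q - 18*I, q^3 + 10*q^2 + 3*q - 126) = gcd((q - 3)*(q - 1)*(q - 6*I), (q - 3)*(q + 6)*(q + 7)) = q - 3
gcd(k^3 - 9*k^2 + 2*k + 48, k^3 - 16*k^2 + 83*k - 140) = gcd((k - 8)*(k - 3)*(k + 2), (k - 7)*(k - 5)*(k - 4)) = 1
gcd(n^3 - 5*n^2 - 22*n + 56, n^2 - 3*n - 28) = n^2 - 3*n - 28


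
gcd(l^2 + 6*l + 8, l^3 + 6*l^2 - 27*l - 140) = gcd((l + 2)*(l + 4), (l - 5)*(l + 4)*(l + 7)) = l + 4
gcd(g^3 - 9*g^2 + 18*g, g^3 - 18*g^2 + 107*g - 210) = g - 6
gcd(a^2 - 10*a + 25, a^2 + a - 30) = a - 5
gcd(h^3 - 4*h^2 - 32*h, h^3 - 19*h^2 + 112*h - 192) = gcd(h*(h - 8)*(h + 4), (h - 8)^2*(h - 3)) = h - 8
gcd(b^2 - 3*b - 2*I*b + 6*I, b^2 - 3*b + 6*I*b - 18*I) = b - 3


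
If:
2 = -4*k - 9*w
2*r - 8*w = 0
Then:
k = -9*w/4 - 1/2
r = 4*w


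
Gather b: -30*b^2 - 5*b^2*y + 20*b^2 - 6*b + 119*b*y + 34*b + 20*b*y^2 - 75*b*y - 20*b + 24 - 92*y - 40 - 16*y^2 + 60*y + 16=b^2*(-5*y - 10) + b*(20*y^2 + 44*y + 8) - 16*y^2 - 32*y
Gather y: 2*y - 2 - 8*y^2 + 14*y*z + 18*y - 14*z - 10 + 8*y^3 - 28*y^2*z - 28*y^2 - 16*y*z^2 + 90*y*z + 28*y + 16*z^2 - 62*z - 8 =8*y^3 + y^2*(-28*z - 36) + y*(-16*z^2 + 104*z + 48) + 16*z^2 - 76*z - 20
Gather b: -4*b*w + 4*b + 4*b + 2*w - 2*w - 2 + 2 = b*(8 - 4*w)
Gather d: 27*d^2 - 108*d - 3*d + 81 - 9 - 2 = 27*d^2 - 111*d + 70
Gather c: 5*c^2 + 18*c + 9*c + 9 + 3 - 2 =5*c^2 + 27*c + 10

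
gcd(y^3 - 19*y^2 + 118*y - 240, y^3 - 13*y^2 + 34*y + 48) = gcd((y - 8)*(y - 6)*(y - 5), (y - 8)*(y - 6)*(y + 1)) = y^2 - 14*y + 48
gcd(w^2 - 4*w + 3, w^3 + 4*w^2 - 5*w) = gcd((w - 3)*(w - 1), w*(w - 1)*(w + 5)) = w - 1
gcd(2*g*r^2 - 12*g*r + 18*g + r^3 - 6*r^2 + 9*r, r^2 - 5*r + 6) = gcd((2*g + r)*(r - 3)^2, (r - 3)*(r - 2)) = r - 3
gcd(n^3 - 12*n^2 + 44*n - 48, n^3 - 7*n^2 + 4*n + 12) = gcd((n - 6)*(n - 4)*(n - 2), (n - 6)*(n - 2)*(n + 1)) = n^2 - 8*n + 12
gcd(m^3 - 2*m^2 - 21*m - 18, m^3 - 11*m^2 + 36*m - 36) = m - 6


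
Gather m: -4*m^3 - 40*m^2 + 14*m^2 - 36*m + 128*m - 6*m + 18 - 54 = -4*m^3 - 26*m^2 + 86*m - 36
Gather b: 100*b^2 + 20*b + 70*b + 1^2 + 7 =100*b^2 + 90*b + 8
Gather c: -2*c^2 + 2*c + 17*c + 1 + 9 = -2*c^2 + 19*c + 10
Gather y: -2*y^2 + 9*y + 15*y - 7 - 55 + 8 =-2*y^2 + 24*y - 54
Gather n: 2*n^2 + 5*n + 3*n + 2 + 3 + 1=2*n^2 + 8*n + 6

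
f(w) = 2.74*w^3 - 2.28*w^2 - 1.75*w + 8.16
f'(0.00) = -1.75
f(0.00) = 8.16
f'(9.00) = 623.03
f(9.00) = 1805.19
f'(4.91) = 174.03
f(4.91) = 268.94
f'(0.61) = -1.47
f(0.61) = 6.87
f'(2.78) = 49.10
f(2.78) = 44.54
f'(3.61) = 88.91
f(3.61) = 101.04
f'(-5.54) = 275.80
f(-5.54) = -518.01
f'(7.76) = 457.85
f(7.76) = 1137.65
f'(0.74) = -0.62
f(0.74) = 6.73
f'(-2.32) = 53.07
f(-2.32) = -34.27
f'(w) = 8.22*w^2 - 4.56*w - 1.75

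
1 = 1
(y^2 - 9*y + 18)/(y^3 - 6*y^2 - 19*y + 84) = (y - 6)/(y^2 - 3*y - 28)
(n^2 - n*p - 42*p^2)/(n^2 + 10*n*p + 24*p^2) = (n - 7*p)/(n + 4*p)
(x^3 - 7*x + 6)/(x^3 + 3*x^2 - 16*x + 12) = (x + 3)/(x + 6)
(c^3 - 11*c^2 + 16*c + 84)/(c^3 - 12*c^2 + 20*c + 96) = (c - 7)/(c - 8)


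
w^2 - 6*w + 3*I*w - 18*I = (w - 6)*(w + 3*I)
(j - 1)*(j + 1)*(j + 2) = j^3 + 2*j^2 - j - 2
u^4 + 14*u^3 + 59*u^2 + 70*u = u*(u + 2)*(u + 5)*(u + 7)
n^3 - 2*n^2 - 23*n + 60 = (n - 4)*(n - 3)*(n + 5)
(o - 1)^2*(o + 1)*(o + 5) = o^4 + 4*o^3 - 6*o^2 - 4*o + 5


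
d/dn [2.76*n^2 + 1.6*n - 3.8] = 5.52*n + 1.6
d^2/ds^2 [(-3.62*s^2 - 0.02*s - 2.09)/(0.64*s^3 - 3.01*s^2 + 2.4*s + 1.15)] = (-2.965504*s^6 - 0.0491520000000207*s^5 + 23.32032*s^4 + 49.1165719999999*s^3 - 207.882234*s^2 + 99.40302*s - 48.01037)/(0.262144*s^9 - 3.698688*s^8 + 20.344512*s^7 - 53.597941*s^6 + 62.99976*s^5 - 10.157055*s^4 - 33.4824*s^3 + 7.929825*s^2 + 9.522*s + 1.520875)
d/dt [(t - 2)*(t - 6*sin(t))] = t + (2 - t)*(6*cos(t) - 1) - 6*sin(t)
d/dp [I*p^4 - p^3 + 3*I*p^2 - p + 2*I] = 4*I*p^3 - 3*p^2 + 6*I*p - 1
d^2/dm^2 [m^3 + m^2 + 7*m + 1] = 6*m + 2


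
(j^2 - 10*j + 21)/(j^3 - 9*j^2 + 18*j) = (j - 7)/(j*(j - 6))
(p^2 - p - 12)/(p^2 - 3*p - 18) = (p - 4)/(p - 6)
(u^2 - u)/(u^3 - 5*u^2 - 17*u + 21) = u/(u^2 - 4*u - 21)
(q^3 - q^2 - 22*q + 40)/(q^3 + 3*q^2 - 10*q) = (q - 4)/q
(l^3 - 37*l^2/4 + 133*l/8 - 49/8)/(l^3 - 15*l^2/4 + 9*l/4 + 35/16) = 2*(2*l^2 - 15*l + 7)/(4*l^2 - 8*l - 5)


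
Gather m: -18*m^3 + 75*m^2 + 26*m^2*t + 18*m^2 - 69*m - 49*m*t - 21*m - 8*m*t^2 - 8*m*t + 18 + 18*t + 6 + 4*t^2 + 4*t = -18*m^3 + m^2*(26*t + 93) + m*(-8*t^2 - 57*t - 90) + 4*t^2 + 22*t + 24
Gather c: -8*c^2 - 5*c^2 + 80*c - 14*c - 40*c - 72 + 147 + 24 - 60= -13*c^2 + 26*c + 39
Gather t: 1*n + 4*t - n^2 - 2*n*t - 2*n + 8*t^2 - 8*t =-n^2 - n + 8*t^2 + t*(-2*n - 4)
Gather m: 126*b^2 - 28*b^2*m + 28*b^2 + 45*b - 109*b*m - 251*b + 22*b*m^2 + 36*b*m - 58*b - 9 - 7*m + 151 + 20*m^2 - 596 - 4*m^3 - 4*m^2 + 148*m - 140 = 154*b^2 - 264*b - 4*m^3 + m^2*(22*b + 16) + m*(-28*b^2 - 73*b + 141) - 594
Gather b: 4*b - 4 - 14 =4*b - 18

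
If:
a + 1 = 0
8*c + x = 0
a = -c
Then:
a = -1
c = 1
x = -8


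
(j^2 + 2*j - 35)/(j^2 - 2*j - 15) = (j + 7)/(j + 3)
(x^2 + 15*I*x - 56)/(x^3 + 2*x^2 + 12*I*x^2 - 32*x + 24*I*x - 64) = (x + 7*I)/(x^2 + x*(2 + 4*I) + 8*I)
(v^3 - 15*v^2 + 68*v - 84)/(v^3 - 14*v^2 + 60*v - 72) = (v - 7)/(v - 6)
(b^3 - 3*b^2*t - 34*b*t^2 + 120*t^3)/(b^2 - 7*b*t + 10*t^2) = (-b^2 - 2*b*t + 24*t^2)/(-b + 2*t)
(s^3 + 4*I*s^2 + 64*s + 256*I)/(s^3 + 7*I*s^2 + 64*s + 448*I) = (s + 4*I)/(s + 7*I)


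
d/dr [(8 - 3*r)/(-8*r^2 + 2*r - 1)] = (-24*r^2 + 128*r - 13)/(64*r^4 - 32*r^3 + 20*r^2 - 4*r + 1)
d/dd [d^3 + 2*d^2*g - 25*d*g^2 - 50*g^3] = 3*d^2 + 4*d*g - 25*g^2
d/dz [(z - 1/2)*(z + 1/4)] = 2*z - 1/4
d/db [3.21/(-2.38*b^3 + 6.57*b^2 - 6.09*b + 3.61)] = (22.9194*b^2 - 42.1794*b + 19.5489)/(2.38*b^3 - 6.57*b^2 + 6.09*b - 3.61)^2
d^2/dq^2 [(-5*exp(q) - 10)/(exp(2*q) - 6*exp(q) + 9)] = 5*(-exp(2*q) - 20*exp(q) - 21)*exp(q)/(exp(4*q) - 12*exp(3*q) + 54*exp(2*q) - 108*exp(q) + 81)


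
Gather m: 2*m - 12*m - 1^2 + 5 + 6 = 10 - 10*m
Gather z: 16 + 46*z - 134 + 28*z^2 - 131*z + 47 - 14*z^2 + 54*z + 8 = 14*z^2 - 31*z - 63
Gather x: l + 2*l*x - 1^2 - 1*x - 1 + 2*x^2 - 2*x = l + 2*x^2 + x*(2*l - 3) - 2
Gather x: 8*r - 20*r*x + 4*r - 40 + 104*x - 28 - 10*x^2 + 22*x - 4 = 12*r - 10*x^2 + x*(126 - 20*r) - 72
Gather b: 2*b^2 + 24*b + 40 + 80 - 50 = 2*b^2 + 24*b + 70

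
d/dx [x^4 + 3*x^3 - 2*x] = 4*x^3 + 9*x^2 - 2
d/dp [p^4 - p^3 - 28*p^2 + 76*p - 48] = 4*p^3 - 3*p^2 - 56*p + 76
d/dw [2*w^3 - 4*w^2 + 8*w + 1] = 6*w^2 - 8*w + 8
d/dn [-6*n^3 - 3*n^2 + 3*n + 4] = -18*n^2 - 6*n + 3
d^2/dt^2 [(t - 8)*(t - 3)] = 2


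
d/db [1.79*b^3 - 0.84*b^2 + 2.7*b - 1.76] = 5.37*b^2 - 1.68*b + 2.7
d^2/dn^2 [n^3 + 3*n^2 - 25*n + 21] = 6*n + 6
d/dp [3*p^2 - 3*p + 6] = 6*p - 3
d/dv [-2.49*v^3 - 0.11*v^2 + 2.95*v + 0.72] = -7.47*v^2 - 0.22*v + 2.95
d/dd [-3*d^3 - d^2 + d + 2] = -9*d^2 - 2*d + 1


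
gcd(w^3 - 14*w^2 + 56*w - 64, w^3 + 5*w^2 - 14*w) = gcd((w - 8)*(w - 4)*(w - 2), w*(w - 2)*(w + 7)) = w - 2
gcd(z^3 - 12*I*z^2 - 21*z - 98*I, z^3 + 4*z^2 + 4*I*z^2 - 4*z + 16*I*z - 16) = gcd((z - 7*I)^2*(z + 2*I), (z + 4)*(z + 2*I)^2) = z + 2*I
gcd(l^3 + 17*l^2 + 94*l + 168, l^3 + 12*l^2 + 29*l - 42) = l^2 + 13*l + 42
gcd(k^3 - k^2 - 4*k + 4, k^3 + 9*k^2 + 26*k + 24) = k + 2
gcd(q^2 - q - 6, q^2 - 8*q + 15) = q - 3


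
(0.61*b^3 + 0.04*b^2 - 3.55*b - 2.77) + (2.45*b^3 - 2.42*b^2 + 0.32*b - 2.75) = 3.06*b^3 - 2.38*b^2 - 3.23*b - 5.52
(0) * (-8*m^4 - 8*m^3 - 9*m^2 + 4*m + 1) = 0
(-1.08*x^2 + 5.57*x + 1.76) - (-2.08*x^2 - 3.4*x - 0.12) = 1.0*x^2 + 8.97*x + 1.88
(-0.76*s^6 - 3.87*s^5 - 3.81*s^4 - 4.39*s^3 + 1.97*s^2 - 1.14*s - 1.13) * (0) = 0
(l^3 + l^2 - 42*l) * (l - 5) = l^4 - 4*l^3 - 47*l^2 + 210*l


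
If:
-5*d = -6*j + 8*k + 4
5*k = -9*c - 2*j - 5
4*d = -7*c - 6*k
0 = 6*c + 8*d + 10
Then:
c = -383/95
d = 337/190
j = 2599/380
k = 669/190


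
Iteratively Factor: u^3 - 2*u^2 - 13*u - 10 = (u - 5)*(u^2 + 3*u + 2) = (u - 5)*(u + 2)*(u + 1)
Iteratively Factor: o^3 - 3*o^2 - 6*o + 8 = (o - 4)*(o^2 + o - 2) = (o - 4)*(o + 2)*(o - 1)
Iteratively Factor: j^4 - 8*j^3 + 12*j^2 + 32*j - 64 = (j - 4)*(j^3 - 4*j^2 - 4*j + 16) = (j - 4)*(j - 2)*(j^2 - 2*j - 8) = (j - 4)*(j - 2)*(j + 2)*(j - 4)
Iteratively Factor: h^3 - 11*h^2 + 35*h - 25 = (h - 1)*(h^2 - 10*h + 25) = (h - 5)*(h - 1)*(h - 5)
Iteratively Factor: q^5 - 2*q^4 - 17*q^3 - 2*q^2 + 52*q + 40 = (q + 2)*(q^4 - 4*q^3 - 9*q^2 + 16*q + 20) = (q + 2)^2*(q^3 - 6*q^2 + 3*q + 10) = (q - 5)*(q + 2)^2*(q^2 - q - 2) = (q - 5)*(q - 2)*(q + 2)^2*(q + 1)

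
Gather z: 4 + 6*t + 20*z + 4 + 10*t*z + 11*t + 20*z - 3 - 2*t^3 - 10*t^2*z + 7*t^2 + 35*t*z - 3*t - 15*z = -2*t^3 + 7*t^2 + 14*t + z*(-10*t^2 + 45*t + 25) + 5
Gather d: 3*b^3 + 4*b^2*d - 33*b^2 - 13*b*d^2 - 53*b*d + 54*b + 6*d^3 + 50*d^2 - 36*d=3*b^3 - 33*b^2 + 54*b + 6*d^3 + d^2*(50 - 13*b) + d*(4*b^2 - 53*b - 36)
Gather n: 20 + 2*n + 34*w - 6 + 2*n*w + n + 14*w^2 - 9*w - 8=n*(2*w + 3) + 14*w^2 + 25*w + 6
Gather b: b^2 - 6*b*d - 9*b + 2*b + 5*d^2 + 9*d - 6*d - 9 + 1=b^2 + b*(-6*d - 7) + 5*d^2 + 3*d - 8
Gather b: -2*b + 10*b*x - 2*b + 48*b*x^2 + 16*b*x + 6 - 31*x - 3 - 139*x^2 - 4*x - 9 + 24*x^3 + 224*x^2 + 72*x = b*(48*x^2 + 26*x - 4) + 24*x^3 + 85*x^2 + 37*x - 6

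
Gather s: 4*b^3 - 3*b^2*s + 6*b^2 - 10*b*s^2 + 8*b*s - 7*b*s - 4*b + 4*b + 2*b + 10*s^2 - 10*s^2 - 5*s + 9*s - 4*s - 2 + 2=4*b^3 + 6*b^2 - 10*b*s^2 + 2*b + s*(-3*b^2 + b)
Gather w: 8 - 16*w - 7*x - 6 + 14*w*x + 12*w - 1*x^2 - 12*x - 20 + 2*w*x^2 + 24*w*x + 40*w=w*(2*x^2 + 38*x + 36) - x^2 - 19*x - 18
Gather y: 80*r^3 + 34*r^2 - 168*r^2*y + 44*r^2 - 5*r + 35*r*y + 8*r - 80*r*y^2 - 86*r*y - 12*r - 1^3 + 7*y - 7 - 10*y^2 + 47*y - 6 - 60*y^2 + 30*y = 80*r^3 + 78*r^2 - 9*r + y^2*(-80*r - 70) + y*(-168*r^2 - 51*r + 84) - 14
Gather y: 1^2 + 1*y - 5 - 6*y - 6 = -5*y - 10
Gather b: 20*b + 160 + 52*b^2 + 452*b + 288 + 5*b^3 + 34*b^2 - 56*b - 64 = 5*b^3 + 86*b^2 + 416*b + 384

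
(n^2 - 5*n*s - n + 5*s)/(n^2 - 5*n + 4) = (n - 5*s)/(n - 4)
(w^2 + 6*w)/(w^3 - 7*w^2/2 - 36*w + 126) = 2*w/(2*w^2 - 19*w + 42)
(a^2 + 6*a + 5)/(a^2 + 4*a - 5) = (a + 1)/(a - 1)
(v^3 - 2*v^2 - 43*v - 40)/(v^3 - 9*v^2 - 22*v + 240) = (v + 1)/(v - 6)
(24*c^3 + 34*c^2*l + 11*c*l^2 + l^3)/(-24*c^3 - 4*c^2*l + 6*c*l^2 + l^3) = (-4*c^2 - 5*c*l - l^2)/(4*c^2 - l^2)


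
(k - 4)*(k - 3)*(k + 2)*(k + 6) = k^4 + k^3 - 32*k^2 + 12*k + 144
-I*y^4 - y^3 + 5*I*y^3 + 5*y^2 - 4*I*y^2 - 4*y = y*(y - 4)*(y - I)*(-I*y + I)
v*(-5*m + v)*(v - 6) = -5*m*v^2 + 30*m*v + v^3 - 6*v^2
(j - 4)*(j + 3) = j^2 - j - 12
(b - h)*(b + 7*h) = b^2 + 6*b*h - 7*h^2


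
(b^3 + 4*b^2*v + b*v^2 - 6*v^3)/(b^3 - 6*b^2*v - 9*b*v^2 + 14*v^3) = (-b - 3*v)/(-b + 7*v)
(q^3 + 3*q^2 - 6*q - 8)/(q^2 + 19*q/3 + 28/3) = 3*(q^2 - q - 2)/(3*q + 7)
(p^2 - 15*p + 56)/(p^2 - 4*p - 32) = (p - 7)/(p + 4)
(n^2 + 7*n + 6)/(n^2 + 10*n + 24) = (n + 1)/(n + 4)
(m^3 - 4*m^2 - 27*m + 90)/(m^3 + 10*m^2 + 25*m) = (m^2 - 9*m + 18)/(m*(m + 5))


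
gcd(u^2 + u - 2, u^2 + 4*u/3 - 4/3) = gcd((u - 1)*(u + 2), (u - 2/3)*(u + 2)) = u + 2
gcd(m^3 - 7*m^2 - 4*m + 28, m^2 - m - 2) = m - 2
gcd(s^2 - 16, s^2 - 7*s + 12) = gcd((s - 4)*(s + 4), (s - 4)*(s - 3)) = s - 4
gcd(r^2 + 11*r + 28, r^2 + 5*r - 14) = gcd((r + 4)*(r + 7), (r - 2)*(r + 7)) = r + 7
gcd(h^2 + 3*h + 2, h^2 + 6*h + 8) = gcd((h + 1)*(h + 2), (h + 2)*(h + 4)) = h + 2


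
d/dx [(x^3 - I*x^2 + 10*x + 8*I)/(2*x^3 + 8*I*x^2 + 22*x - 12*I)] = (5*I*x^3 - 3*x^2 - 96*I*x + 148)/(2*(x^5 + 9*I*x^4 - 3*x^3 + 73*I*x^2 + 96*x - 36*I))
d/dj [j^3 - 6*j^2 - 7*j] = 3*j^2 - 12*j - 7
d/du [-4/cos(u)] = -4*sin(u)/cos(u)^2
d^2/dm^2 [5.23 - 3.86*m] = 0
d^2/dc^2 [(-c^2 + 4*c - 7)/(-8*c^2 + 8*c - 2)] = 3*(23 - 4*c)/(16*c^4 - 32*c^3 + 24*c^2 - 8*c + 1)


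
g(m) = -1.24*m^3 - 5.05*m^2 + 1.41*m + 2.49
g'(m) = -3.72*m^2 - 10.1*m + 1.41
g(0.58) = 1.37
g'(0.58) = -5.70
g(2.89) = -65.54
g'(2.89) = -58.85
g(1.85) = -20.04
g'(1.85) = -30.01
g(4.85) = -250.92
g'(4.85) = -135.08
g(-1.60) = -7.61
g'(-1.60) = 8.05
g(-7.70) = 258.32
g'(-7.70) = -141.38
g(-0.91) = -2.04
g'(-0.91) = 7.52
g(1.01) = -2.51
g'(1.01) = -12.59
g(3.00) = -72.21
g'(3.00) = -62.37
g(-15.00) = 3030.09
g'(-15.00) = -684.09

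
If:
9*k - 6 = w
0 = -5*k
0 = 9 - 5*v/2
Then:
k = 0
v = 18/5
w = -6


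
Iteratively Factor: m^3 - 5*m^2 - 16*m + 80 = (m + 4)*(m^2 - 9*m + 20) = (m - 5)*(m + 4)*(m - 4)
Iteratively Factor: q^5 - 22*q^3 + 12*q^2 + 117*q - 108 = (q + 4)*(q^4 - 4*q^3 - 6*q^2 + 36*q - 27) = (q - 1)*(q + 4)*(q^3 - 3*q^2 - 9*q + 27) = (q - 3)*(q - 1)*(q + 4)*(q^2 - 9) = (q - 3)*(q - 1)*(q + 3)*(q + 4)*(q - 3)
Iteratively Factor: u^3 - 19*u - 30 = (u + 2)*(u^2 - 2*u - 15) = (u + 2)*(u + 3)*(u - 5)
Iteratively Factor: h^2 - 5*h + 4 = (h - 4)*(h - 1)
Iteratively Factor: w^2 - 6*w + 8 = (w - 2)*(w - 4)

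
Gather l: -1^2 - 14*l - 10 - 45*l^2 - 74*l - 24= -45*l^2 - 88*l - 35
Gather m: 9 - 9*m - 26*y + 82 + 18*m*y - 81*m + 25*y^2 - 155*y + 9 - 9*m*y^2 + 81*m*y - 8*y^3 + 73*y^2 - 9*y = m*(-9*y^2 + 99*y - 90) - 8*y^3 + 98*y^2 - 190*y + 100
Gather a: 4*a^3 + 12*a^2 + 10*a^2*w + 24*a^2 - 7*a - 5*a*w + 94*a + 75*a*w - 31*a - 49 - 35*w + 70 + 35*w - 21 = 4*a^3 + a^2*(10*w + 36) + a*(70*w + 56)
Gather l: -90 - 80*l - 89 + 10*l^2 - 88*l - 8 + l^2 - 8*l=11*l^2 - 176*l - 187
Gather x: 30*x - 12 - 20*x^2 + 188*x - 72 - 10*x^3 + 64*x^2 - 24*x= -10*x^3 + 44*x^2 + 194*x - 84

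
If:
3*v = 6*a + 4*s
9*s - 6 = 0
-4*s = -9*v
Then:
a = -8/27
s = 2/3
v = 8/27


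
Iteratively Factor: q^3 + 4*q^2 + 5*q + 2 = (q + 2)*(q^2 + 2*q + 1) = (q + 1)*(q + 2)*(q + 1)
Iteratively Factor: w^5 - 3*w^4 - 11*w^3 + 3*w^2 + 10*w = (w + 1)*(w^4 - 4*w^3 - 7*w^2 + 10*w) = (w + 1)*(w + 2)*(w^3 - 6*w^2 + 5*w) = (w - 1)*(w + 1)*(w + 2)*(w^2 - 5*w) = (w - 5)*(w - 1)*(w + 1)*(w + 2)*(w)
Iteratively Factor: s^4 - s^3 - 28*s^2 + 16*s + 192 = (s - 4)*(s^3 + 3*s^2 - 16*s - 48) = (s - 4)*(s + 3)*(s^2 - 16) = (s - 4)^2*(s + 3)*(s + 4)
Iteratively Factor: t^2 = (t)*(t)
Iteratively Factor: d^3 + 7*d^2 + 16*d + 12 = (d + 3)*(d^2 + 4*d + 4) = (d + 2)*(d + 3)*(d + 2)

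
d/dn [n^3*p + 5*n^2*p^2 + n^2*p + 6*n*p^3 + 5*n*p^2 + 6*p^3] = p*(3*n^2 + 10*n*p + 2*n + 6*p^2 + 5*p)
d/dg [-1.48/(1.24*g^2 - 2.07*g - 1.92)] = (3.6704*g - 3.0636)/(-1.24*g^2 + 2.07*g + 1.92)^2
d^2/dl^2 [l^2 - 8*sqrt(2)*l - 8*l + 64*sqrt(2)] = 2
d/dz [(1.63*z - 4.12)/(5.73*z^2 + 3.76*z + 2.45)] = (-9.3399*z^2 + 47.2152*z + 19.4847)/(32.8329*z^4 + 43.0896*z^3 + 42.2146*z^2 + 18.424*z + 6.0025)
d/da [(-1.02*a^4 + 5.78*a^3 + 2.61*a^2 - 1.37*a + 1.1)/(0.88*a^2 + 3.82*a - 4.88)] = (-1.7952*a^5 - 6.6028*a^4 + 64.0696*a^3 - 73.4434*a^2 - 27.4096*a + 2.4836)/(0.7744*a^4 + 6.7232*a^3 + 6.0036*a^2 - 37.2832*a + 23.8144)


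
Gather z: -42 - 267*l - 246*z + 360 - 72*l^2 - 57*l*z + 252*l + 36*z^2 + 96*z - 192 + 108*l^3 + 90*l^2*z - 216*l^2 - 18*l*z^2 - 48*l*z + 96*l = 108*l^3 - 288*l^2 + 81*l + z^2*(36 - 18*l) + z*(90*l^2 - 105*l - 150) + 126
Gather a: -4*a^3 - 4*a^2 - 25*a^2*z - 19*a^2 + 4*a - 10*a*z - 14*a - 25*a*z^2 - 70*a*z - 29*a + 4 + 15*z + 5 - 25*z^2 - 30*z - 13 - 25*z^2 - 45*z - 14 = -4*a^3 + a^2*(-25*z - 23) + a*(-25*z^2 - 80*z - 39) - 50*z^2 - 60*z - 18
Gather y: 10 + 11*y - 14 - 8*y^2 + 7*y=-8*y^2 + 18*y - 4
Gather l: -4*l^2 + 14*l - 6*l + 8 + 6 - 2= -4*l^2 + 8*l + 12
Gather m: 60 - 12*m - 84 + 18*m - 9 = 6*m - 33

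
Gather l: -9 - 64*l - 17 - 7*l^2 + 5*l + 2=-7*l^2 - 59*l - 24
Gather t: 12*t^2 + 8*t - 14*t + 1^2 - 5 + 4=12*t^2 - 6*t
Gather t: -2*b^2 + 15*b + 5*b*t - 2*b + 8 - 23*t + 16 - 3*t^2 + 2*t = -2*b^2 + 13*b - 3*t^2 + t*(5*b - 21) + 24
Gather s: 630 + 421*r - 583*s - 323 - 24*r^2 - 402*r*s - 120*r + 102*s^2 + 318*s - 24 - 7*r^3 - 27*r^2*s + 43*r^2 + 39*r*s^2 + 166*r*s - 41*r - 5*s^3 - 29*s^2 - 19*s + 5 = -7*r^3 + 19*r^2 + 260*r - 5*s^3 + s^2*(39*r + 73) + s*(-27*r^2 - 236*r - 284) + 288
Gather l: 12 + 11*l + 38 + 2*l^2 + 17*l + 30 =2*l^2 + 28*l + 80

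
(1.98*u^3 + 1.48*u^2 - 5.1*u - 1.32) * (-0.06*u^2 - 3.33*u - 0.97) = -0.1188*u^5 - 6.6822*u^4 - 6.543*u^3 + 15.6266*u^2 + 9.3426*u + 1.2804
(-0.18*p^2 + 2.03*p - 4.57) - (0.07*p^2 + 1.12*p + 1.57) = -0.25*p^2 + 0.91*p - 6.14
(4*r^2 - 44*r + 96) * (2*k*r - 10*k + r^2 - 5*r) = 8*k*r^3 - 128*k*r^2 + 632*k*r - 960*k + 4*r^4 - 64*r^3 + 316*r^2 - 480*r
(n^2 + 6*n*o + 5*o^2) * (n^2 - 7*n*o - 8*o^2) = n^4 - n^3*o - 45*n^2*o^2 - 83*n*o^3 - 40*o^4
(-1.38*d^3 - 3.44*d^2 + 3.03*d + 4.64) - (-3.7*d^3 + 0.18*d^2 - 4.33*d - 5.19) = 2.32*d^3 - 3.62*d^2 + 7.36*d + 9.83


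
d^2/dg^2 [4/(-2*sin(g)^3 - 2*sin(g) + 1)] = 8*(18*sin(g)^6 - 20*sin(g)^4 + 9*sin(g)^3 - 10*sin(g)^2 - 5*sin(g) - 4)/(2*sin(g)^3 + 2*sin(g) - 1)^3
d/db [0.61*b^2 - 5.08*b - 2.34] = 1.22*b - 5.08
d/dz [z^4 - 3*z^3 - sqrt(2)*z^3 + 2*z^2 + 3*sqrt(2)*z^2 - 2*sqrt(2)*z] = 4*z^3 - 9*z^2 - 3*sqrt(2)*z^2 + 4*z + 6*sqrt(2)*z - 2*sqrt(2)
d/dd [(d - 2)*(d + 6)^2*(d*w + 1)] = (d + 6)*(w*(d - 2)*(d + 6) + 2*(d - 2)*(d*w + 1) + (d + 6)*(d*w + 1))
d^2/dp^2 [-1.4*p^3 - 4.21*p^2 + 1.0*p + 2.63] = -8.4*p - 8.42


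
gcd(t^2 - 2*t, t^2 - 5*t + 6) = t - 2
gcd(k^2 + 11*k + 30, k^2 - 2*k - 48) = k + 6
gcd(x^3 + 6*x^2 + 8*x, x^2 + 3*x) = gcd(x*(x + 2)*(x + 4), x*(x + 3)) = x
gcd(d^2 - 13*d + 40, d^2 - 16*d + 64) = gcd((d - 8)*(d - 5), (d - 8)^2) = d - 8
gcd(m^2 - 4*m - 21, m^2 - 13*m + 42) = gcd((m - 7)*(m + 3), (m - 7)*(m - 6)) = m - 7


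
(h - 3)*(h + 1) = h^2 - 2*h - 3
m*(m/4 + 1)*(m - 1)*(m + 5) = m^4/4 + 2*m^3 + 11*m^2/4 - 5*m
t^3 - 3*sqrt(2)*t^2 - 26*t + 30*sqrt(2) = (t - 5*sqrt(2))*(t - sqrt(2))*(t + 3*sqrt(2))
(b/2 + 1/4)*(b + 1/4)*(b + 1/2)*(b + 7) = b^4/2 + 33*b^3/8 + 37*b^2/8 + 57*b/32 + 7/32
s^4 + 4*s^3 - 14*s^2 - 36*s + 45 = (s - 3)*(s - 1)*(s + 3)*(s + 5)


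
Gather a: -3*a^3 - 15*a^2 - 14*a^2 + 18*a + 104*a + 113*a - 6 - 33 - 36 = -3*a^3 - 29*a^2 + 235*a - 75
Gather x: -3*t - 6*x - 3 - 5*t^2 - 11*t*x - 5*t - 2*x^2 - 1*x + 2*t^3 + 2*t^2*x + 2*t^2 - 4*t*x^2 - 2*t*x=2*t^3 - 3*t^2 - 8*t + x^2*(-4*t - 2) + x*(2*t^2 - 13*t - 7) - 3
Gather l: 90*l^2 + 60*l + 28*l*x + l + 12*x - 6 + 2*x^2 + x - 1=90*l^2 + l*(28*x + 61) + 2*x^2 + 13*x - 7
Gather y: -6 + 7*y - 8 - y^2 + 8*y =-y^2 + 15*y - 14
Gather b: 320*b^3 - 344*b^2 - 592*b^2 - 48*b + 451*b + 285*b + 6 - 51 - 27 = 320*b^3 - 936*b^2 + 688*b - 72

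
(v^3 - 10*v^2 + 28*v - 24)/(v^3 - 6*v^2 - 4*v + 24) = (v - 2)/(v + 2)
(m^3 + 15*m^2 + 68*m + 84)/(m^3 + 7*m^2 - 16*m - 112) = (m^2 + 8*m + 12)/(m^2 - 16)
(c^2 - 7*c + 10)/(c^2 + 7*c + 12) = (c^2 - 7*c + 10)/(c^2 + 7*c + 12)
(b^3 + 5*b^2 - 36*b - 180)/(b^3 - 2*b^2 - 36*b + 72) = (b + 5)/(b - 2)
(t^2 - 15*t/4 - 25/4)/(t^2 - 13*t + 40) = (t + 5/4)/(t - 8)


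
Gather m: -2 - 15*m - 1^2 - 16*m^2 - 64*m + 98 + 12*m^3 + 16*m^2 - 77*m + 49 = 12*m^3 - 156*m + 144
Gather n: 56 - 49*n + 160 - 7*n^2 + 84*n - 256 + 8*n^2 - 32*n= n^2 + 3*n - 40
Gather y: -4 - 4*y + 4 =-4*y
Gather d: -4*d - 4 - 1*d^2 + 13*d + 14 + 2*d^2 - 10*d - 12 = d^2 - d - 2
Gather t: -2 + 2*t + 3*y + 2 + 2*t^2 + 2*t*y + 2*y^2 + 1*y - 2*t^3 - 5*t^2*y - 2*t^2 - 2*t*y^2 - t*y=-2*t^3 - 5*t^2*y + t*(-2*y^2 + y + 2) + 2*y^2 + 4*y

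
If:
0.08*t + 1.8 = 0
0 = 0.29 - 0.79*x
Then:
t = -22.50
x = 0.37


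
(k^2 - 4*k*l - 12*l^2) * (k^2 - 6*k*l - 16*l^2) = k^4 - 10*k^3*l - 4*k^2*l^2 + 136*k*l^3 + 192*l^4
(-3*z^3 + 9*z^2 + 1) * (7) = -21*z^3 + 63*z^2 + 7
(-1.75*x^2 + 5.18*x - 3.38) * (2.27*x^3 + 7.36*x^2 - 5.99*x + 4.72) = -3.9725*x^5 - 1.1214*x^4 + 40.9347*x^3 - 64.165*x^2 + 44.6958*x - 15.9536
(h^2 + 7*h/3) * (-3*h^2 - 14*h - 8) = -3*h^4 - 21*h^3 - 122*h^2/3 - 56*h/3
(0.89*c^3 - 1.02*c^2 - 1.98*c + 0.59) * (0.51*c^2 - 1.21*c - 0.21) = 0.4539*c^5 - 1.5971*c^4 + 0.0374999999999999*c^3 + 2.9109*c^2 - 0.2981*c - 0.1239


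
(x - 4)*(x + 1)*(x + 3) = x^3 - 13*x - 12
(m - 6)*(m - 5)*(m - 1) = m^3 - 12*m^2 + 41*m - 30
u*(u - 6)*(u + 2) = u^3 - 4*u^2 - 12*u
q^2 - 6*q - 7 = (q - 7)*(q + 1)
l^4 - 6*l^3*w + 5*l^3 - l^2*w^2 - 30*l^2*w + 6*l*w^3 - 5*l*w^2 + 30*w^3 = (l + 5)*(l - 6*w)*(l - w)*(l + w)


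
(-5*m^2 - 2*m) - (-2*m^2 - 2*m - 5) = 5 - 3*m^2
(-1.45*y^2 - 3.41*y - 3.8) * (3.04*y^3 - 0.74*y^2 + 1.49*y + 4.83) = -4.408*y^5 - 9.2934*y^4 - 11.1891*y^3 - 9.2724*y^2 - 22.1323*y - 18.354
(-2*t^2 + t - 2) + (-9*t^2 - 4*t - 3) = -11*t^2 - 3*t - 5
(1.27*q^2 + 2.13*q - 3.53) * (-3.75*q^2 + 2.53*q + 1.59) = -4.7625*q^4 - 4.7744*q^3 + 20.6457*q^2 - 5.5442*q - 5.6127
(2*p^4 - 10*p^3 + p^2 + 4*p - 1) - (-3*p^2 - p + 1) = 2*p^4 - 10*p^3 + 4*p^2 + 5*p - 2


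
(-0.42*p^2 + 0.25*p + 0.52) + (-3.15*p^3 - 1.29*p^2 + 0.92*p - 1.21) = -3.15*p^3 - 1.71*p^2 + 1.17*p - 0.69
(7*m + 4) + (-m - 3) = 6*m + 1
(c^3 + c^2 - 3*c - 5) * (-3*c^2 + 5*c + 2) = -3*c^5 + 2*c^4 + 16*c^3 + 2*c^2 - 31*c - 10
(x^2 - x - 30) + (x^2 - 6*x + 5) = 2*x^2 - 7*x - 25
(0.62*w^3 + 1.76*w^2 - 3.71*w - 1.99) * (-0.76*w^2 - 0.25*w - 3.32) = -0.4712*w^5 - 1.4926*w^4 + 0.3212*w^3 - 3.4033*w^2 + 12.8147*w + 6.6068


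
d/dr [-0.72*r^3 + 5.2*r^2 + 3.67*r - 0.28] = -2.16*r^2 + 10.4*r + 3.67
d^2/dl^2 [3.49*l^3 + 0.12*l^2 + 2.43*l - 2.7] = 20.94*l + 0.24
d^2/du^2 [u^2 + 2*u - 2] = 2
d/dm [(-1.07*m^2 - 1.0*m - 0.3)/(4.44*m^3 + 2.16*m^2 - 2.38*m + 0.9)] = (4.7508*m^4 + 8.88*m^3 + 8.7026*m^2 - 0.63*m - 1.614)/(19.7136*m^6 + 19.1808*m^5 - 16.4688*m^4 - 2.2896*m^3 + 9.5524*m^2 - 4.284*m + 0.81)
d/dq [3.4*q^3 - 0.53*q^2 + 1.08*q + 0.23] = 10.2*q^2 - 1.06*q + 1.08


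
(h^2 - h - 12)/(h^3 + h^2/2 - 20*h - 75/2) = 2*(h - 4)/(2*h^2 - 5*h - 25)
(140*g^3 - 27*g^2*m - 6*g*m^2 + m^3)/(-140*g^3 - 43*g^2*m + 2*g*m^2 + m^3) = (-4*g + m)/(4*g + m)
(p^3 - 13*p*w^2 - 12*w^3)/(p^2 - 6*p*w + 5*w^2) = (p^3 - 13*p*w^2 - 12*w^3)/(p^2 - 6*p*w + 5*w^2)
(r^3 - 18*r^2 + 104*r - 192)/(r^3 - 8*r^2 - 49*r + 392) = (r^2 - 10*r + 24)/(r^2 - 49)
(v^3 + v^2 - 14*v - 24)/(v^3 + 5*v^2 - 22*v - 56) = (v + 3)/(v + 7)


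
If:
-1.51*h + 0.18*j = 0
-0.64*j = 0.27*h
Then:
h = 0.00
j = 0.00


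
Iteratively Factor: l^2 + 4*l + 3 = (l + 3)*(l + 1)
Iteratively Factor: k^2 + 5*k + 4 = (k + 1)*(k + 4)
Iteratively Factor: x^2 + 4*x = (x)*(x + 4)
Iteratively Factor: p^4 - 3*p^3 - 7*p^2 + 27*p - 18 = (p - 3)*(p^3 - 7*p + 6) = (p - 3)*(p + 3)*(p^2 - 3*p + 2) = (p - 3)*(p - 2)*(p + 3)*(p - 1)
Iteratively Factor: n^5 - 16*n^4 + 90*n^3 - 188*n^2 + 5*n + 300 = (n + 1)*(n^4 - 17*n^3 + 107*n^2 - 295*n + 300) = (n - 3)*(n + 1)*(n^3 - 14*n^2 + 65*n - 100) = (n - 5)*(n - 3)*(n + 1)*(n^2 - 9*n + 20) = (n - 5)^2*(n - 3)*(n + 1)*(n - 4)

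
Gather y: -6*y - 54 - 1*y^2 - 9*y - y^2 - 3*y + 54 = -2*y^2 - 18*y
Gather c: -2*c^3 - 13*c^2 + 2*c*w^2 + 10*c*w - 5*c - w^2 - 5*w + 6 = -2*c^3 - 13*c^2 + c*(2*w^2 + 10*w - 5) - w^2 - 5*w + 6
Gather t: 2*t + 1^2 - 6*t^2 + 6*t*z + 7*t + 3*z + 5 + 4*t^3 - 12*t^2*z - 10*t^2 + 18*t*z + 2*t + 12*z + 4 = 4*t^3 + t^2*(-12*z - 16) + t*(24*z + 11) + 15*z + 10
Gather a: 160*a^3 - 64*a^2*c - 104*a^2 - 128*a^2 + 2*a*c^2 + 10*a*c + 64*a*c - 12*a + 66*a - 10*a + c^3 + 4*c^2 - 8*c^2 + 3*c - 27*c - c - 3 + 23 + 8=160*a^3 + a^2*(-64*c - 232) + a*(2*c^2 + 74*c + 44) + c^3 - 4*c^2 - 25*c + 28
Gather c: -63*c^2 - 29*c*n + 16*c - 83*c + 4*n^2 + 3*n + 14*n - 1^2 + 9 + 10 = -63*c^2 + c*(-29*n - 67) + 4*n^2 + 17*n + 18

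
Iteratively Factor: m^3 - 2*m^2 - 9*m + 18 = (m + 3)*(m^2 - 5*m + 6) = (m - 3)*(m + 3)*(m - 2)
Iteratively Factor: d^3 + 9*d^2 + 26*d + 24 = (d + 3)*(d^2 + 6*d + 8) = (d + 2)*(d + 3)*(d + 4)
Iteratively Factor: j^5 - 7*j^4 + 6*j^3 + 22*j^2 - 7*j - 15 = (j - 1)*(j^4 - 6*j^3 + 22*j + 15) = (j - 3)*(j - 1)*(j^3 - 3*j^2 - 9*j - 5) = (j - 3)*(j - 1)*(j + 1)*(j^2 - 4*j - 5) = (j - 5)*(j - 3)*(j - 1)*(j + 1)*(j + 1)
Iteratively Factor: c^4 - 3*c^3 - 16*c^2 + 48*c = (c - 4)*(c^3 + c^2 - 12*c) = (c - 4)*(c + 4)*(c^2 - 3*c) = (c - 4)*(c - 3)*(c + 4)*(c)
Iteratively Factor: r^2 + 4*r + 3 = (r + 3)*(r + 1)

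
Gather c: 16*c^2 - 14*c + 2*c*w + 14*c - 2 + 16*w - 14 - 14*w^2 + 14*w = 16*c^2 + 2*c*w - 14*w^2 + 30*w - 16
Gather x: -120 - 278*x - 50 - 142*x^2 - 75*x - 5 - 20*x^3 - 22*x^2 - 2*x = -20*x^3 - 164*x^2 - 355*x - 175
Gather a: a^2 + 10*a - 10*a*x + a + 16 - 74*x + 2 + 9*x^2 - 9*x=a^2 + a*(11 - 10*x) + 9*x^2 - 83*x + 18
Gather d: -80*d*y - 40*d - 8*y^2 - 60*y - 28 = d*(-80*y - 40) - 8*y^2 - 60*y - 28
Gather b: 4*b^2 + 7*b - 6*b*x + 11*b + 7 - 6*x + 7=4*b^2 + b*(18 - 6*x) - 6*x + 14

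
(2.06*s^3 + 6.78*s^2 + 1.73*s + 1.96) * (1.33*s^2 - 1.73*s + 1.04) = 2.7398*s^5 + 5.4536*s^4 - 7.2861*s^3 + 6.6651*s^2 - 1.5916*s + 2.0384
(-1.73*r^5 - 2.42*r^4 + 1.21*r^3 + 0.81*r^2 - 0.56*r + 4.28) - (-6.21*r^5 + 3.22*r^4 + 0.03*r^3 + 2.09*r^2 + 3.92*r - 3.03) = 4.48*r^5 - 5.64*r^4 + 1.18*r^3 - 1.28*r^2 - 4.48*r + 7.31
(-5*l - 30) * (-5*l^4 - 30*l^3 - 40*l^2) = 25*l^5 + 300*l^4 + 1100*l^3 + 1200*l^2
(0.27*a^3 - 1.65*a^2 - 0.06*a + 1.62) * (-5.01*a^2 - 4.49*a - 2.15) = -1.3527*a^5 + 7.0542*a^4 + 7.1286*a^3 - 4.2993*a^2 - 7.1448*a - 3.483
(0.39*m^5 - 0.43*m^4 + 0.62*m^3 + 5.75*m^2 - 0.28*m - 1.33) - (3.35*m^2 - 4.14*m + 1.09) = 0.39*m^5 - 0.43*m^4 + 0.62*m^3 + 2.4*m^2 + 3.86*m - 2.42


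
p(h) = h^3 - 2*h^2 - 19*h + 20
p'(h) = 3*h^2 - 4*h - 19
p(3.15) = -28.44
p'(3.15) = -1.83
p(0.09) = 18.27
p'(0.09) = -19.34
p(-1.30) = 39.12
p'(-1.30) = -8.73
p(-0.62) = 30.77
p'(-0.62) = -15.37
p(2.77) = -26.72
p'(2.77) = -7.06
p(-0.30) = 25.49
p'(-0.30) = -17.53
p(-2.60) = 38.30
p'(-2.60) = 11.68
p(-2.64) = 37.82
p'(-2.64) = 12.47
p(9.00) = 416.00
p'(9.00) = 188.00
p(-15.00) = -3520.00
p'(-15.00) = 716.00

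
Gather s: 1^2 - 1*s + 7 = 8 - s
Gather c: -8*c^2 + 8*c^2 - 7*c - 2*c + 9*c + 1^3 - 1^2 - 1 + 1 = 0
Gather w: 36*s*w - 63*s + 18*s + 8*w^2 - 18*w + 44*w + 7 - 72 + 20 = -45*s + 8*w^2 + w*(36*s + 26) - 45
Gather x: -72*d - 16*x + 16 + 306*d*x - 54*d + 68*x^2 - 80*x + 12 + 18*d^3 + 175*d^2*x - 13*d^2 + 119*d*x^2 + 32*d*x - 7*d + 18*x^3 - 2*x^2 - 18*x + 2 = 18*d^3 - 13*d^2 - 133*d + 18*x^3 + x^2*(119*d + 66) + x*(175*d^2 + 338*d - 114) + 30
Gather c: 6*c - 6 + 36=6*c + 30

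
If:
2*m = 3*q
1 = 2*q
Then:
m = 3/4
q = 1/2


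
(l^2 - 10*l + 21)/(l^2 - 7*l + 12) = (l - 7)/(l - 4)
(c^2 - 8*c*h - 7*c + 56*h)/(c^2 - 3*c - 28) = (c - 8*h)/(c + 4)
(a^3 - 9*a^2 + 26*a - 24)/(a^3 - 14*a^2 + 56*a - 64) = (a - 3)/(a - 8)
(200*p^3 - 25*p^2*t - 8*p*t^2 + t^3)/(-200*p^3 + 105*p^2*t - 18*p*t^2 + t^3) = (-5*p - t)/(5*p - t)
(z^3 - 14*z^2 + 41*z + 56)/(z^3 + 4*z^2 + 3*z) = (z^2 - 15*z + 56)/(z*(z + 3))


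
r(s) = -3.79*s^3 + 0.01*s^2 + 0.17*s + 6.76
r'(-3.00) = -102.22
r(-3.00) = 108.67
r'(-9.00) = -920.98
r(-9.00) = 2768.95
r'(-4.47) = -227.10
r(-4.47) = 344.70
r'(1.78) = -35.82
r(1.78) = -14.28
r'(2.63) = -78.42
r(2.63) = -61.67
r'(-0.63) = -4.36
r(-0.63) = 7.60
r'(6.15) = -429.75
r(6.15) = -873.40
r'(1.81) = -37.04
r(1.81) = -15.37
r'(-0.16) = -0.12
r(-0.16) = 6.75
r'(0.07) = 0.12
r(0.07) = 6.77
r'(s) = -11.37*s^2 + 0.02*s + 0.17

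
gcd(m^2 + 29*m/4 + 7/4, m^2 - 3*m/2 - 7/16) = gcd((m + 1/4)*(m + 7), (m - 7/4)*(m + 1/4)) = m + 1/4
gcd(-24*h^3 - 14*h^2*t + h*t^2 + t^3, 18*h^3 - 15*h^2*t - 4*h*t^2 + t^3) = 3*h + t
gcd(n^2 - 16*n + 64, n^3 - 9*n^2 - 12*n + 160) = n - 8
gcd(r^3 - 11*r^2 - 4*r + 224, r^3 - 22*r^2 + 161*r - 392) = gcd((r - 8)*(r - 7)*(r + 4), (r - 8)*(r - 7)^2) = r^2 - 15*r + 56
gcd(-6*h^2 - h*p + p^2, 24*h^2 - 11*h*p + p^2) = -3*h + p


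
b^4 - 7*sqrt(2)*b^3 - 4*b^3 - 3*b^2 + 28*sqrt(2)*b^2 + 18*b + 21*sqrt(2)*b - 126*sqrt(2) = (b - 3)^2*(b + 2)*(b - 7*sqrt(2))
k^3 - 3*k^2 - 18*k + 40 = (k - 5)*(k - 2)*(k + 4)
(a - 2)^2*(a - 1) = a^3 - 5*a^2 + 8*a - 4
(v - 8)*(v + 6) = v^2 - 2*v - 48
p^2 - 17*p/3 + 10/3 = (p - 5)*(p - 2/3)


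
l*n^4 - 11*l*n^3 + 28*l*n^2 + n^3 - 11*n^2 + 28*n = n*(n - 7)*(n - 4)*(l*n + 1)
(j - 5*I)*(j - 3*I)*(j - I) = j^3 - 9*I*j^2 - 23*j + 15*I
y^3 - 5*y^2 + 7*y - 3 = (y - 3)*(y - 1)^2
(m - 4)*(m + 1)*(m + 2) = m^3 - m^2 - 10*m - 8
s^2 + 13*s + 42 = (s + 6)*(s + 7)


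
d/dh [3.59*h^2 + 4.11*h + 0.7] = 7.18*h + 4.11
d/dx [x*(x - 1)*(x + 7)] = 3*x^2 + 12*x - 7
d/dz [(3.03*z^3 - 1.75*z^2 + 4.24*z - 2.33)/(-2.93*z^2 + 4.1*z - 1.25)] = (-8.8779*z^4 + 24.846*z^3 - 6.1143*z^2 - 9.2788*z + 4.253)/(8.5849*z^4 - 24.026*z^3 + 24.135*z^2 - 10.25*z + 1.5625)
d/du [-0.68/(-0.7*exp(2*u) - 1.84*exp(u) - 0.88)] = (-0.952*exp(u) - 1.2512)*exp(u)/(0.7*exp(2*u) + 1.84*exp(u) + 0.88)^2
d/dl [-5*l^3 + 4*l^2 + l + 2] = -15*l^2 + 8*l + 1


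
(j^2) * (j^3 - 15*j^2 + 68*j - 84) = j^5 - 15*j^4 + 68*j^3 - 84*j^2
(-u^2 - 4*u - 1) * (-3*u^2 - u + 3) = 3*u^4 + 13*u^3 + 4*u^2 - 11*u - 3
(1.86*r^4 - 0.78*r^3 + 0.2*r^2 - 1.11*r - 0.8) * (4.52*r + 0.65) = 8.4072*r^5 - 2.3166*r^4 + 0.397*r^3 - 4.8872*r^2 - 4.3375*r - 0.52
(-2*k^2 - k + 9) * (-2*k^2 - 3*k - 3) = 4*k^4 + 8*k^3 - 9*k^2 - 24*k - 27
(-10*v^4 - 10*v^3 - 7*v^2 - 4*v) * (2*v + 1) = -20*v^5 - 30*v^4 - 24*v^3 - 15*v^2 - 4*v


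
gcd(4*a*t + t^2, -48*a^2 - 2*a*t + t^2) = 1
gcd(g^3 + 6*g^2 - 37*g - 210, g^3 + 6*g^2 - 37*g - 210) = g^3 + 6*g^2 - 37*g - 210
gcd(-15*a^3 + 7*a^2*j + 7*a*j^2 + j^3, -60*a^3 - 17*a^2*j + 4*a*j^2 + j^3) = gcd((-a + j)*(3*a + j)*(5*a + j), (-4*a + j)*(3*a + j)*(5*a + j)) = 15*a^2 + 8*a*j + j^2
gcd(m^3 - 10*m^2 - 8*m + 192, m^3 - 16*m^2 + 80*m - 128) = m - 8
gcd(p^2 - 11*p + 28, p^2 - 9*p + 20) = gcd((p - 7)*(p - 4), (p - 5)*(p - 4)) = p - 4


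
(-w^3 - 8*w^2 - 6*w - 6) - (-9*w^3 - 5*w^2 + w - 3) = 8*w^3 - 3*w^2 - 7*w - 3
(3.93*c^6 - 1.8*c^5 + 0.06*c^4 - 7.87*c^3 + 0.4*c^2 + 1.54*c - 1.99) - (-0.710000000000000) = 3.93*c^6 - 1.8*c^5 + 0.06*c^4 - 7.87*c^3 + 0.4*c^2 + 1.54*c - 1.28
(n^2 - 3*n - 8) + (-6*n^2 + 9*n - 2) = -5*n^2 + 6*n - 10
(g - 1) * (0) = 0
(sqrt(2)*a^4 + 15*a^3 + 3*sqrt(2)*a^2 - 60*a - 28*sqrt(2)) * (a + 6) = sqrt(2)*a^5 + 6*sqrt(2)*a^4 + 15*a^4 + 3*sqrt(2)*a^3 + 90*a^3 - 60*a^2 + 18*sqrt(2)*a^2 - 360*a - 28*sqrt(2)*a - 168*sqrt(2)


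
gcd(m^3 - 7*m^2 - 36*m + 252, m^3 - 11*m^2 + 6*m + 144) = m - 6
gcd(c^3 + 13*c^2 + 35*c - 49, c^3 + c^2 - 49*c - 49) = c + 7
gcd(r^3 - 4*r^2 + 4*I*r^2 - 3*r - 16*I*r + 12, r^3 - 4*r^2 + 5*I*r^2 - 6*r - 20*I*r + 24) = r^2 + r*(-4 + 3*I) - 12*I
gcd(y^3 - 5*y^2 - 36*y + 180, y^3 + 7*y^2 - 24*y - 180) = y^2 + y - 30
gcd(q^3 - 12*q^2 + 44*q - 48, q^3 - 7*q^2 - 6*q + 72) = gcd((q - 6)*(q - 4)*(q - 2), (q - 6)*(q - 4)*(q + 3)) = q^2 - 10*q + 24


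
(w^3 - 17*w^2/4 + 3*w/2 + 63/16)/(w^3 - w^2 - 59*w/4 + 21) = (w + 3/4)/(w + 4)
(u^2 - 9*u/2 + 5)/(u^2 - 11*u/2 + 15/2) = (u - 2)/(u - 3)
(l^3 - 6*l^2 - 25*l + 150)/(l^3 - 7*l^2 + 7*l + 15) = (l^2 - l - 30)/(l^2 - 2*l - 3)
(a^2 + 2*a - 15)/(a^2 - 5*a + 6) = (a + 5)/(a - 2)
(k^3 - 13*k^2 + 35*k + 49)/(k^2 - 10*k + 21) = (k^2 - 6*k - 7)/(k - 3)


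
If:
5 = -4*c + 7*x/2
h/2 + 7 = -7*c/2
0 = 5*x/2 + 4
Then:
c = -53/20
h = 91/20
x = -8/5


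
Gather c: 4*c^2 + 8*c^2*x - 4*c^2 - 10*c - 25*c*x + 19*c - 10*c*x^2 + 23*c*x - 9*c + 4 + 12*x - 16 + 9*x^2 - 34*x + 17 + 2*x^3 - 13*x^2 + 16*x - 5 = 8*c^2*x + c*(-10*x^2 - 2*x) + 2*x^3 - 4*x^2 - 6*x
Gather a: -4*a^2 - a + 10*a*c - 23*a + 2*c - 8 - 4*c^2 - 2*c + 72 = -4*a^2 + a*(10*c - 24) - 4*c^2 + 64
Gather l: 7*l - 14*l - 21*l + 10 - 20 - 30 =-28*l - 40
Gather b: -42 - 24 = -66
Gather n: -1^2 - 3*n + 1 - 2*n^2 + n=-2*n^2 - 2*n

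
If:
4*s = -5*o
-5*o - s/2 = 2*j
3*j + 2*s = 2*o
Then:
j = 0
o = 0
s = 0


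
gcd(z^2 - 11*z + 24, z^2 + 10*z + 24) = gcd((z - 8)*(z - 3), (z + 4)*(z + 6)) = 1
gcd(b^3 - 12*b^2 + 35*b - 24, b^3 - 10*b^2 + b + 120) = b - 8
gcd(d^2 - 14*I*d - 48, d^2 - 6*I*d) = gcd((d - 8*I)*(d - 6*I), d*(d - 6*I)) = d - 6*I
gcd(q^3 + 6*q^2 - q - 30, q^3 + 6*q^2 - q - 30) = q^3 + 6*q^2 - q - 30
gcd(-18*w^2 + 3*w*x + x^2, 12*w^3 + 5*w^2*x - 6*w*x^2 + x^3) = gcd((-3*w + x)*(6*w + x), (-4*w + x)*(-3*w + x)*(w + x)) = -3*w + x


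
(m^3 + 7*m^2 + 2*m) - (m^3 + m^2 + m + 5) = 6*m^2 + m - 5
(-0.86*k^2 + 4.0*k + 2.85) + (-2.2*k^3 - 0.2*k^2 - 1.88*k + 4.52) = -2.2*k^3 - 1.06*k^2 + 2.12*k + 7.37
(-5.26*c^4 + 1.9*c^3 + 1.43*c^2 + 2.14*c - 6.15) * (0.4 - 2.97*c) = 15.6222*c^5 - 7.747*c^4 - 3.4871*c^3 - 5.7838*c^2 + 19.1215*c - 2.46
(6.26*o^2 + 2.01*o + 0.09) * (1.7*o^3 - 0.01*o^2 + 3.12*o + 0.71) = 10.642*o^5 + 3.3544*o^4 + 19.6641*o^3 + 10.7149*o^2 + 1.7079*o + 0.0639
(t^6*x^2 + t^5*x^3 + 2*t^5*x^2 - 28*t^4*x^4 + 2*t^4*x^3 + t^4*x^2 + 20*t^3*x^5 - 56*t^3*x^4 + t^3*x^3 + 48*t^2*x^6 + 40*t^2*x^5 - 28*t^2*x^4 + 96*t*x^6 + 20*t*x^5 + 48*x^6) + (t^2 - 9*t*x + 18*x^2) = t^6*x^2 + t^5*x^3 + 2*t^5*x^2 - 28*t^4*x^4 + 2*t^4*x^3 + t^4*x^2 + 20*t^3*x^5 - 56*t^3*x^4 + t^3*x^3 + 48*t^2*x^6 + 40*t^2*x^5 - 28*t^2*x^4 + t^2 + 96*t*x^6 + 20*t*x^5 - 9*t*x + 48*x^6 + 18*x^2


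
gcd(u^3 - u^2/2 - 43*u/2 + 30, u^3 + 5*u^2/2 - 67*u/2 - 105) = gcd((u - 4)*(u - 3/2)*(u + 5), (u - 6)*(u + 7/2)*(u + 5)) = u + 5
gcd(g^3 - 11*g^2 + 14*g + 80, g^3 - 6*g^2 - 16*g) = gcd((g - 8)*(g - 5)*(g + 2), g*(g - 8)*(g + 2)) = g^2 - 6*g - 16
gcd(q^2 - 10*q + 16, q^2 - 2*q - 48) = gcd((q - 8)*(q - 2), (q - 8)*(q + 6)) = q - 8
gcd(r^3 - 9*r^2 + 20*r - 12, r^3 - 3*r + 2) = r - 1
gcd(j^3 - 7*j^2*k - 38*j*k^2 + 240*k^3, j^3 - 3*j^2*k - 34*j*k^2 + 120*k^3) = j^2 + j*k - 30*k^2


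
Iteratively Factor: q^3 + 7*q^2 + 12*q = (q + 3)*(q^2 + 4*q) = (q + 3)*(q + 4)*(q)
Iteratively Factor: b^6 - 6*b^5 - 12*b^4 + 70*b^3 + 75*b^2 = (b + 3)*(b^5 - 9*b^4 + 15*b^3 + 25*b^2) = (b - 5)*(b + 3)*(b^4 - 4*b^3 - 5*b^2) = (b - 5)^2*(b + 3)*(b^3 + b^2) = b*(b - 5)^2*(b + 3)*(b^2 + b) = b*(b - 5)^2*(b + 1)*(b + 3)*(b)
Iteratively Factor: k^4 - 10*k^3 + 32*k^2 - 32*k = (k)*(k^3 - 10*k^2 + 32*k - 32) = k*(k - 4)*(k^2 - 6*k + 8) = k*(k - 4)^2*(k - 2)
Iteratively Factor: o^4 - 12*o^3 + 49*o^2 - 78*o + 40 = (o - 5)*(o^3 - 7*o^2 + 14*o - 8) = (o - 5)*(o - 1)*(o^2 - 6*o + 8) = (o - 5)*(o - 2)*(o - 1)*(o - 4)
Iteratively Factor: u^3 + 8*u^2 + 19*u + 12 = (u + 3)*(u^2 + 5*u + 4) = (u + 1)*(u + 3)*(u + 4)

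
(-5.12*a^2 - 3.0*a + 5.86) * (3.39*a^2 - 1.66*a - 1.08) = -17.3568*a^4 - 1.6708*a^3 + 30.375*a^2 - 6.4876*a - 6.3288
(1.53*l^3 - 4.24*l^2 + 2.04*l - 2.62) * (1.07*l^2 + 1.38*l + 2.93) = 1.6371*l^5 - 2.4254*l^4 + 0.814500000000001*l^3 - 12.4114*l^2 + 2.3616*l - 7.6766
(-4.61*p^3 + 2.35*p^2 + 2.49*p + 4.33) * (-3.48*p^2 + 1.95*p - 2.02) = 16.0428*p^5 - 17.1675*p^4 + 5.2295*p^3 - 14.9599*p^2 + 3.4137*p - 8.7466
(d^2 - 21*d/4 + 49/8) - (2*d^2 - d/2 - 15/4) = -d^2 - 19*d/4 + 79/8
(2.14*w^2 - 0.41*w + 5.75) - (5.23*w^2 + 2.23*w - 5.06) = -3.09*w^2 - 2.64*w + 10.81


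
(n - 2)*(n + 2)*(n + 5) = n^3 + 5*n^2 - 4*n - 20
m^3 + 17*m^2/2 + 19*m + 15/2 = (m + 1/2)*(m + 3)*(m + 5)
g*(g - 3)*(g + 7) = g^3 + 4*g^2 - 21*g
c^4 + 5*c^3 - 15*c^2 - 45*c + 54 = (c - 3)*(c - 1)*(c + 3)*(c + 6)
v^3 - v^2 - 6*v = v*(v - 3)*(v + 2)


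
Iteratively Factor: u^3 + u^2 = (u + 1)*(u^2) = u*(u + 1)*(u)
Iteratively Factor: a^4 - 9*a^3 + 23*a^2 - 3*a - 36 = (a - 3)*(a^3 - 6*a^2 + 5*a + 12) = (a - 4)*(a - 3)*(a^2 - 2*a - 3) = (a - 4)*(a - 3)^2*(a + 1)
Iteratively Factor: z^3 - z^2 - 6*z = (z - 3)*(z^2 + 2*z) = (z - 3)*(z + 2)*(z)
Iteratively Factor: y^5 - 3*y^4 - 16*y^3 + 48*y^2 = (y - 4)*(y^4 + y^3 - 12*y^2) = y*(y - 4)*(y^3 + y^2 - 12*y) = y^2*(y - 4)*(y^2 + y - 12) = y^2*(y - 4)*(y + 4)*(y - 3)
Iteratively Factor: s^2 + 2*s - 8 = (s + 4)*(s - 2)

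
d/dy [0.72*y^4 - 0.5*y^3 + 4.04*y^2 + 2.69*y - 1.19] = 2.88*y^3 - 1.5*y^2 + 8.08*y + 2.69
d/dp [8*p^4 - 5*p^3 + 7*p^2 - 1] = p*(32*p^2 - 15*p + 14)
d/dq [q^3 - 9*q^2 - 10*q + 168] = 3*q^2 - 18*q - 10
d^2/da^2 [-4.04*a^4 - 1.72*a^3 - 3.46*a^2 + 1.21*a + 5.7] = -48.48*a^2 - 10.32*a - 6.92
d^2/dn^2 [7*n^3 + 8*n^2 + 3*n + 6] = 42*n + 16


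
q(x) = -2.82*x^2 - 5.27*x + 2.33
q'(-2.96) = 11.42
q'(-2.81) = 10.58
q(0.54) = -1.34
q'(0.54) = -8.32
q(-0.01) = 2.38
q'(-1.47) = 3.02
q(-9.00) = -178.66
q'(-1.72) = 4.43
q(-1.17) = 4.64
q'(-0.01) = -5.21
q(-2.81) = -5.13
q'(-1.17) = 1.33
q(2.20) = -22.91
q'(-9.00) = 45.49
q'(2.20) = -17.68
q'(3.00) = -22.19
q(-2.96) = -6.78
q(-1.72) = 3.05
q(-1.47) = 3.98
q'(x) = -5.64*x - 5.27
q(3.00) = -38.86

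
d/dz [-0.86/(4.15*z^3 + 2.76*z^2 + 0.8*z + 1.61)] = (10.707*z^2 + 4.7472*z + 0.688)/(4.15*z^3 + 2.76*z^2 + 0.8*z + 1.61)^2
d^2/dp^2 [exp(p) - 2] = exp(p)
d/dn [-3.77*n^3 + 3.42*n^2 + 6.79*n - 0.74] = -11.31*n^2 + 6.84*n + 6.79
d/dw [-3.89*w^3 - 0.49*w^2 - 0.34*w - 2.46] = -11.67*w^2 - 0.98*w - 0.34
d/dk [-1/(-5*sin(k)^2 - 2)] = -20*sin(2*k)/(5*cos(2*k) - 9)^2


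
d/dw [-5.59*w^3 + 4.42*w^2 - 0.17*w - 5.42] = -16.77*w^2 + 8.84*w - 0.17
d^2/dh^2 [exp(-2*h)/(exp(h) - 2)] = 4/(exp(3*h) - 2*exp(2*h)) + 5/(exp(h) - 2)^3 - 6*exp(-h)/(exp(h) - 2)^3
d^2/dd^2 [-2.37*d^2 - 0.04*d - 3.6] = -4.74000000000000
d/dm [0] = 0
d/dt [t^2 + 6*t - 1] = 2*t + 6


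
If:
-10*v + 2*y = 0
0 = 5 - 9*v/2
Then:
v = 10/9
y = 50/9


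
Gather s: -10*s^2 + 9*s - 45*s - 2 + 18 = -10*s^2 - 36*s + 16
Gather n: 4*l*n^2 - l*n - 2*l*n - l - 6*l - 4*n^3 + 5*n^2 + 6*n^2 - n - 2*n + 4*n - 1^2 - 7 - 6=-7*l - 4*n^3 + n^2*(4*l + 11) + n*(1 - 3*l) - 14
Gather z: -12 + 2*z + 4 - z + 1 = z - 7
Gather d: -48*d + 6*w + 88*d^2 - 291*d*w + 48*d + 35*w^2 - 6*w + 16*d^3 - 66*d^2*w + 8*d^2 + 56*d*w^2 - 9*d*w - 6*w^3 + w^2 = 16*d^3 + d^2*(96 - 66*w) + d*(56*w^2 - 300*w) - 6*w^3 + 36*w^2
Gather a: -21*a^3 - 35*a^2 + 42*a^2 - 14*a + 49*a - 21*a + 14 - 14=-21*a^3 + 7*a^2 + 14*a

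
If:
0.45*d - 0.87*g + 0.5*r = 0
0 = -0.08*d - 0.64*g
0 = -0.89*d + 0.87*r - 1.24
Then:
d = -0.67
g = 0.08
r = 0.74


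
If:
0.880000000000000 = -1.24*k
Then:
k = -0.71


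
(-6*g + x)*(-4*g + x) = 24*g^2 - 10*g*x + x^2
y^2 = y^2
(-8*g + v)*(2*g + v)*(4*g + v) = -64*g^3 - 40*g^2*v - 2*g*v^2 + v^3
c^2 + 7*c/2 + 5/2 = (c + 1)*(c + 5/2)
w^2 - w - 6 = (w - 3)*(w + 2)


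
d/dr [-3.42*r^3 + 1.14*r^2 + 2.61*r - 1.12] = -10.26*r^2 + 2.28*r + 2.61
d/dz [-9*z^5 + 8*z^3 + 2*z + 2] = -45*z^4 + 24*z^2 + 2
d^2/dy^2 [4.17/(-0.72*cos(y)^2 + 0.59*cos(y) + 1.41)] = (-8.646912*(1 - cos(y)^2)^2 + 5.314248*cos(y)^3 - 22.708569*cos(y)^2 - 7.159473*cos(y) + 20.016834)/(-0.72*cos(y)^2 + 0.59*cos(y) + 1.41)^3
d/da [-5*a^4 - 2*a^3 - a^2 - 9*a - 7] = -20*a^3 - 6*a^2 - 2*a - 9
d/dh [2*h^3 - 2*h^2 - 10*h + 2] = 6*h^2 - 4*h - 10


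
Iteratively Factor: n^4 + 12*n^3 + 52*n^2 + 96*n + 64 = (n + 4)*(n^3 + 8*n^2 + 20*n + 16) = (n + 4)^2*(n^2 + 4*n + 4) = (n + 2)*(n + 4)^2*(n + 2)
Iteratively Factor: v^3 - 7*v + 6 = (v - 1)*(v^2 + v - 6) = (v - 2)*(v - 1)*(v + 3)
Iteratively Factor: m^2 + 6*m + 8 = (m + 2)*(m + 4)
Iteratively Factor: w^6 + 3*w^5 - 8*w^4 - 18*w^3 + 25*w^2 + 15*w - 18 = (w - 2)*(w^5 + 5*w^4 + 2*w^3 - 14*w^2 - 3*w + 9) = (w - 2)*(w + 3)*(w^4 + 2*w^3 - 4*w^2 - 2*w + 3) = (w - 2)*(w + 1)*(w + 3)*(w^3 + w^2 - 5*w + 3) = (w - 2)*(w - 1)*(w + 1)*(w + 3)*(w^2 + 2*w - 3) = (w - 2)*(w - 1)^2*(w + 1)*(w + 3)*(w + 3)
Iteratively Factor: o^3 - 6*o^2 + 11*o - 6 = (o - 2)*(o^2 - 4*o + 3) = (o - 3)*(o - 2)*(o - 1)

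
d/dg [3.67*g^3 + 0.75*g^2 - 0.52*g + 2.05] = 11.01*g^2 + 1.5*g - 0.52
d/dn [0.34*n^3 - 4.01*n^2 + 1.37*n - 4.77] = 1.02*n^2 - 8.02*n + 1.37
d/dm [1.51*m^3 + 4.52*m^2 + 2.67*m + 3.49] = 4.53*m^2 + 9.04*m + 2.67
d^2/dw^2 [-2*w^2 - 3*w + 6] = -4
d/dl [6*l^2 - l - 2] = 12*l - 1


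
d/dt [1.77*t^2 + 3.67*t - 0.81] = 3.54*t + 3.67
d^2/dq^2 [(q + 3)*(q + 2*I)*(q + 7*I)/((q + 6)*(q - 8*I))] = (q^3*(-264 - 102*I) + q^2*(-5148 - 864*I) + q*(-23112 - 2016*I) - 37776 - 24768*I)/(q^6 + q^5*(18 - 24*I) + q^4*(-84 - 432*I) + q^3*(-3240 - 2080*I) + q^2*(-20736 + 4032*I) + q*(-41472 + 55296*I) + 110592*I)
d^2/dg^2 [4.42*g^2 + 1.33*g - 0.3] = 8.84000000000000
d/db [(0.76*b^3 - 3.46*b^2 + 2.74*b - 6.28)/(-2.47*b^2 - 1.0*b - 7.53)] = (-1.8772*b^4 - 1.52*b^3 - 6.9406*b^2 + 21.0844*b - 26.9122)/(6.1009*b^4 + 4.94*b^3 + 38.1982*b^2 + 15.06*b + 56.7009)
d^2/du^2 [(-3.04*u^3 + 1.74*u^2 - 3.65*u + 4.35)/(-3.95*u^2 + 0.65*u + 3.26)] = (-5.6843418860808e-14*u^5 - 5.6843418860808e-14*u^4 + 185.82431*u^3 - 503.01057*u^2 + 542.865474*u - 168.158398)/(61.629875*u^6 - 30.424875*u^5 - 147.585825*u^4 + 49.945675*u^3 + 121.80501*u^2 - 20.72382*u - 34.645976)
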